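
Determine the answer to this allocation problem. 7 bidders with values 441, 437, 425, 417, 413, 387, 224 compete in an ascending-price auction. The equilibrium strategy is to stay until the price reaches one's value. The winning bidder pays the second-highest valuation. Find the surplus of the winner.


Step 1: Identify the highest value: 441
Step 2: Identify the second-highest value: 437
Step 3: The final price = second-highest value = 437
Step 4: Surplus = 441 - 437 = 4

4


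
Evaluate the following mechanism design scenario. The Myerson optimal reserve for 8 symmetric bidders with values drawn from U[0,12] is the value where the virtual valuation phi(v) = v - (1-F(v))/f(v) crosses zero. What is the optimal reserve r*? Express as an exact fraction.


Step 1: For U[0,12], F(v) = v/12 and f(v) = 1/12
Step 2: phi(v) = v - (1 - v/12)/(1/12) = v - (12 - v) = 2v - 12
Step 3: Set phi(r*) = 0: 2r* - 12 = 0
Step 4: r* = 12/2 = 6 (the number of bidders n = 8 does not enter)

6


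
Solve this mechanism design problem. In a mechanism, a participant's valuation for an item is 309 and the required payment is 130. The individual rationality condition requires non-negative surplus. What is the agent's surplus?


Step 1: Surplus = value - payment = 309 - 130 = 179
Step 2: IR is satisfied (surplus >= 0)

179


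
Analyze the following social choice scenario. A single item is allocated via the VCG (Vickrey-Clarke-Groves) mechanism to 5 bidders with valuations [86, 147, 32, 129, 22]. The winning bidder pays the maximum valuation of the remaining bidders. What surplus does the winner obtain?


Step 1: The winner is the agent with the highest value: agent 1 with value 147
Step 2: Values of other agents: [86, 32, 129, 22]
Step 3: VCG payment = max of others' values = 129
Step 4: Surplus = 147 - 129 = 18

18


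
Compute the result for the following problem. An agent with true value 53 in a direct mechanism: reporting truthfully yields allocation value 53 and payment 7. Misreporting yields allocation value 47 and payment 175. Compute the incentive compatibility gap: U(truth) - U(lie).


Step 1: U(truth) = value - payment = 53 - 7 = 46
Step 2: U(lie) = allocation - payment = 47 - 175 = -128
Step 3: IC gap = 46 - (-128) = 174

174


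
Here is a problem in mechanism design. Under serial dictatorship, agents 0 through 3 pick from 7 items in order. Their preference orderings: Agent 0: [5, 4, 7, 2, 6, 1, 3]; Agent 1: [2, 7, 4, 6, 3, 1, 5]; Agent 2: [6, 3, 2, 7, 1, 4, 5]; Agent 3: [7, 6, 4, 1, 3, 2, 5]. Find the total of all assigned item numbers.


Step 1: Agent 0 picks item 5
Step 2: Agent 1 picks item 2
Step 3: Agent 2 picks item 6
Step 4: Agent 3 picks item 7
Step 5: Sum = 5 + 2 + 6 + 7 = 20

20


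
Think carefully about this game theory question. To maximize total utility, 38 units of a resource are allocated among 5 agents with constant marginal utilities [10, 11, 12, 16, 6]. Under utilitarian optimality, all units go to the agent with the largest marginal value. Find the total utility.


Step 1: The marginal utilities are [10, 11, 12, 16, 6]
Step 2: The highest marginal utility is 16
Step 3: All 38 units go to that agent
Step 4: Total utility = 16 * 38 = 608

608


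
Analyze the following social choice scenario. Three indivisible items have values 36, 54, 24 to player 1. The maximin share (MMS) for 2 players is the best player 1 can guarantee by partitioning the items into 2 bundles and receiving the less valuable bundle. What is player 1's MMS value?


Step 1: Item values = 36, 54, 24
Step 2: Enumerate all 2-bundle partitions and take the smaller bundle:
  Partition 1: {36} vs {54,24} -> bundles 36, 78; min = 36
  Partition 2: {54} vs {36,24} -> bundles 54, 60; min = 54
  Partition 3: {24} vs {36,54} -> bundles 24, 90; min = 24
Step 3: MMS = max(36, 54, 24) = 54

54


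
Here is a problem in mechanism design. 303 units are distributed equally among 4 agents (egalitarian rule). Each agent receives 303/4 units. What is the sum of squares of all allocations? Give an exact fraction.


Step 1: Each agent's share = 303/4
Step 2: Square of each share = (303/4)^2 = 91809/16
Step 3: Sum of squares = 4 * 91809/16 = 91809/4

91809/4


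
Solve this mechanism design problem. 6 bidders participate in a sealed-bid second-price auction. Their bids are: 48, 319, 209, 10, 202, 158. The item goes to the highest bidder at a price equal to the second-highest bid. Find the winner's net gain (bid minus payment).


Step 1: Sort bids in descending order: 319, 209, 202, 158, 48, 10
Step 2: The winning bid is the highest: 319
Step 3: The payment equals the second-highest bid: 209
Step 4: Surplus = winner's bid - payment = 319 - 209 = 110

110


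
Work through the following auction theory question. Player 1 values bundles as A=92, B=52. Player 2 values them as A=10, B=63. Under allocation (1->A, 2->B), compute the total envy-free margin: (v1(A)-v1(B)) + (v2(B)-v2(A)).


Step 1: Player 1's margin = v1(A) - v1(B) = 92 - 52 = 40
Step 2: Player 2's margin = v2(B) - v2(A) = 63 - 10 = 53
Step 3: Total margin = 40 + 53 = 93

93


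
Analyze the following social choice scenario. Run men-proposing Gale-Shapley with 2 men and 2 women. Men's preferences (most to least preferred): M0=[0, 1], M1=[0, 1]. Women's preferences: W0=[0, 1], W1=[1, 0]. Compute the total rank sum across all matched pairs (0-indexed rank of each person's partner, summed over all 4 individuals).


Step 1: Run Gale-Shapley (men propose, women hold best offer):
  M0 proposes to W0; she accepts
  M1 proposes to W0; rejected
  M1 proposes to W1; she accepts
Step 2: Final matching: W0-M0, W1-M1
Step 3: 0-indexed ranks (man's rank of his match, then woman's): 0 + 0 + 1 + 0
Step 4: Total rank sum = 1

1


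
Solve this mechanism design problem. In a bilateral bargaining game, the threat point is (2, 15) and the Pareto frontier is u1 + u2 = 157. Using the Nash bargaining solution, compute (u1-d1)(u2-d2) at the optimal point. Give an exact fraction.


Step 1: The Nash solution splits surplus symmetrically above the disagreement point
Step 2: u1 = (total + d1 - d2)/2 = (157 + 2 - 15)/2 = 72
Step 3: u2 = (total - d1 + d2)/2 = (157 - 2 + 15)/2 = 85
Step 4: Nash product = (72 - 2) * (85 - 15)
Step 5: = 70 * 70 = 4900

4900


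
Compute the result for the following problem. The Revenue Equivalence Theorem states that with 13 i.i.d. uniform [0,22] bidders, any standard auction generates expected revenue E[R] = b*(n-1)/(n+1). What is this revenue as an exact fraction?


Step 1: By Revenue Equivalence, expected revenue = b*(n-1)/(n+1)
Step 2: Substituting n = 13, b = 22
Step 3: Revenue = 22*(13-1)/(13+1) = 22*12/14
Step 4: Revenue = 264/14 = 132/7

132/7


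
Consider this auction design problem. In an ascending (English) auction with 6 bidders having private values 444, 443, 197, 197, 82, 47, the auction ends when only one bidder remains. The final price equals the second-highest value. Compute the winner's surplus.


Step 1: Identify the highest value: 444
Step 2: Identify the second-highest value: 443
Step 3: The final price = second-highest value = 443
Step 4: Surplus = 444 - 443 = 1

1


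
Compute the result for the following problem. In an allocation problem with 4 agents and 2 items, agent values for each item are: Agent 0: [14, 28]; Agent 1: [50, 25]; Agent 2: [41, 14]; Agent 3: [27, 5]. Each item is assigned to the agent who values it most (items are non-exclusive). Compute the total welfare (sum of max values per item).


Step 1: For each item, find the maximum value among all agents.
Step 2: Item 0 -> Agent 1 (value 50)
Step 3: Item 1 -> Agent 0 (value 28)
Step 4: Total welfare = 50 + 28 = 78

78


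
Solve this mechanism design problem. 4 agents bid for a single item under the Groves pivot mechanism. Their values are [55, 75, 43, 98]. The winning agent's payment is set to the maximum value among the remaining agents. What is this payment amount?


Step 1: The efficient winner is agent 3 with value 98
Step 2: Other agents' values: [55, 75, 43]
Step 3: Pivot payment = max(others) = 75
Step 4: The winner pays 75

75


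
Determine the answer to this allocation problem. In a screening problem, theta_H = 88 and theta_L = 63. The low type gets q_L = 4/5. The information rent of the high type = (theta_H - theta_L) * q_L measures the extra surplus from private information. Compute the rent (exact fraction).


Step 1: theta_H - theta_L = 88 - 63 = 25
Step 2: Information rent = (theta_H - theta_L) * q_L
Step 3: = 25 * 4/5
Step 4: = 20

20


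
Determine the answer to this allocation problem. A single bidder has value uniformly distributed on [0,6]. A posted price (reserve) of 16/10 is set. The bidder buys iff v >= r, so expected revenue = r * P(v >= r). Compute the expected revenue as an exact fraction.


Step 1: Posted price r = 8/5, value support [0,6]
Step 2: P(v >= r) = (6 - 8/5)/6 = 11/15
Step 3: Expected revenue = r * P(v >= r) = 8/5 * 11/15
Step 4: Revenue = 88/75

88/75


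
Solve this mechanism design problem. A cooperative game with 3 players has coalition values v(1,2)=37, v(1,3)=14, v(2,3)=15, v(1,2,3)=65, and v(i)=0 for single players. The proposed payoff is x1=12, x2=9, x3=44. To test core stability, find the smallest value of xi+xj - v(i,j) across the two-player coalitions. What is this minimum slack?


Step 1: Slack for coalition (1,2): x1+x2 - v12 = 21 - 37 = -16
Step 2: Slack for coalition (1,3): x1+x3 - v13 = 56 - 14 = 42
Step 3: Slack for coalition (2,3): x2+x3 - v23 = 53 - 15 = 38
Step 4: Minimum slack = min(-16, 42, 38) = -16, attained by (1,2); coalition (1,2) can block (slack < 0), so the allocation is not in the core

-16


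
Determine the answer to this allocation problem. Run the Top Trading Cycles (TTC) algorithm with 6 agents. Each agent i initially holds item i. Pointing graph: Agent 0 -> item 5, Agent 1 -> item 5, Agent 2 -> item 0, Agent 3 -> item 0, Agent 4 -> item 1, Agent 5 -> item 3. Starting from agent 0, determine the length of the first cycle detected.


Step 1: Trace the pointer graph from agent 0: 0 -> 5 -> 3 -> 0
Step 2: A cycle is detected when we revisit agent 0
Step 3: The cycle is: 0 -> 5 -> 3 -> 0
Step 4: Cycle length = 3

3


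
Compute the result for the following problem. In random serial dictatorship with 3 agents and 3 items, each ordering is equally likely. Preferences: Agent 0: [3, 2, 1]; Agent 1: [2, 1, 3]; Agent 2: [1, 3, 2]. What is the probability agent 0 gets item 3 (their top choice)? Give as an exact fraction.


Step 1: Agent 0 wants item 3
Step 2: There are 6 possible orderings of agents
Step 3: In 6 orderings, agent 0 gets item 3
Step 4: Probability = 6/6 = 1

1


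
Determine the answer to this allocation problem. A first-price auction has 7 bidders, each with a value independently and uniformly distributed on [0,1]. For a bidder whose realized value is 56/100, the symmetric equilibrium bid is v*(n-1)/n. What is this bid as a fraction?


Step 1: The symmetric BNE bidding function is b(v) = v * (n-1) / n
Step 2: Substitute v = 14/25 and n = 7
Step 3: b = 14/25 * 6/7
Step 4: b = 12/25

12/25


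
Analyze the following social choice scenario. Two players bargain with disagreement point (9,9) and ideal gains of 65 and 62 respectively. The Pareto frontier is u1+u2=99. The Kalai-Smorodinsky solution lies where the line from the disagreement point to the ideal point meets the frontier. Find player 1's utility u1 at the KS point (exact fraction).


Step 1: At the KS point, (u1-d1)/r1 = (u2-d2)/r2 = t and u1+u2 = 99
Step 2: u1 = d1 + r1*t and u2 = d2 + r2*t, so (d1 + r1*t) + (d2 + r2*t) = 99
Step 3: t = (99 - 9 - 9)/(65 + 62) = 81/127
Step 4: u1 = d1 + r1*t = 9 + 65 * 81/127 = 6408/127
Step 5: (Check: u2 = d2 + r2*t = 6165/127; u1+u2 = 6408/127 + 6165/127 = 99, on the frontier.)

6408/127


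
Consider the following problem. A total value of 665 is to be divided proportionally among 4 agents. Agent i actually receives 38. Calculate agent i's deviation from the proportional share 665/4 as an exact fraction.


Step 1: Proportional share = 665/4
Step 2: Agent's actual allocation = 38
Step 3: Excess = 38 - 665/4 = -513/4

-513/4


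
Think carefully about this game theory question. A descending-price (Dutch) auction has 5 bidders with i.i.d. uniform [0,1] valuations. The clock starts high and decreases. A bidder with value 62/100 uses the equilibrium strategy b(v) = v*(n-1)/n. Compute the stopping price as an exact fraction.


Step 1: Dutch auctions are strategically equivalent to first-price auctions
Step 2: The equilibrium bid is b(v) = v*(n-1)/n
Step 3: b = 31/50 * 4/5
Step 4: b = 62/125

62/125


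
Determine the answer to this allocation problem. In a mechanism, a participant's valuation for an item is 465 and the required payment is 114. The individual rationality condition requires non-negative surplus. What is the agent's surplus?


Step 1: Surplus = value - payment = 465 - 114 = 351
Step 2: IR is satisfied (surplus >= 0)

351


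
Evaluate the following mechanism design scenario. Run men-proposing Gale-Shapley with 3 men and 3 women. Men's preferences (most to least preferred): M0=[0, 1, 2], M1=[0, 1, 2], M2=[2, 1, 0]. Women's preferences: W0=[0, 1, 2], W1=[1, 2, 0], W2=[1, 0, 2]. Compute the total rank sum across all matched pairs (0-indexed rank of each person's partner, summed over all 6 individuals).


Step 1: Run Gale-Shapley (men propose, women hold best offer):
  M0 proposes to W0; she accepts
  M1 proposes to W0; rejected
  M1 proposes to W1; she accepts
  M2 proposes to W2; she accepts
Step 2: Final matching: W0-M0, W1-M1, W2-M2
Step 3: 0-indexed ranks (man's rank of his match, then woman's): 0 + 0 + 1 + 0 + 0 + 2
Step 4: Total rank sum = 3

3


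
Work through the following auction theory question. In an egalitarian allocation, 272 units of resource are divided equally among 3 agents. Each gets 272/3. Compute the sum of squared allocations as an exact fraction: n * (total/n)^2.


Step 1: Each agent's share = 272/3
Step 2: Square of each share = (272/3)^2 = 73984/9
Step 3: Sum of squares = 3 * 73984/9 = 73984/3

73984/3


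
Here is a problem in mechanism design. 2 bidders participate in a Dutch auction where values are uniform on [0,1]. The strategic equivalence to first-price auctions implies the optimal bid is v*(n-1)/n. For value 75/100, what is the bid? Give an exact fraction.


Step 1: Dutch auctions are strategically equivalent to first-price auctions
Step 2: The equilibrium bid is b(v) = v*(n-1)/n
Step 3: b = 3/4 * 1/2
Step 4: b = 3/8

3/8


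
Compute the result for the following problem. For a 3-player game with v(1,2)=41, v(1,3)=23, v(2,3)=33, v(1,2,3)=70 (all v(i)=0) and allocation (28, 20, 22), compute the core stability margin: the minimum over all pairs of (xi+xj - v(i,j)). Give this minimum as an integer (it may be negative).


Step 1: Slack for coalition (1,2): x1+x2 - v12 = 48 - 41 = 7
Step 2: Slack for coalition (1,3): x1+x3 - v13 = 50 - 23 = 27
Step 3: Slack for coalition (2,3): x2+x3 - v23 = 42 - 33 = 9
Step 4: Minimum slack = min(7, 27, 9) = 7, attained by (1,2); no pair can gain by deviating, so the allocation is in the core

7


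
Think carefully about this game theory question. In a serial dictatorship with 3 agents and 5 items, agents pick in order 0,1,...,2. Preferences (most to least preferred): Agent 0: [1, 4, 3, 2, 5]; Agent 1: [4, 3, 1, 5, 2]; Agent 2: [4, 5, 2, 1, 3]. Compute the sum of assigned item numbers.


Step 1: Agent 0 picks item 1
Step 2: Agent 1 picks item 4
Step 3: Agent 2 picks item 5
Step 4: Sum = 1 + 4 + 5 = 10

10


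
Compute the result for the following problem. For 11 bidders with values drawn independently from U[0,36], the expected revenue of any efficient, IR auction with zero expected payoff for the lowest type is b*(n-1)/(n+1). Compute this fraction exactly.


Step 1: By Revenue Equivalence, expected revenue = b*(n-1)/(n+1)
Step 2: Substituting n = 11, b = 36
Step 3: Revenue = 36*(11-1)/(11+1) = 36*10/12
Step 4: Revenue = 360/12 = 30

30


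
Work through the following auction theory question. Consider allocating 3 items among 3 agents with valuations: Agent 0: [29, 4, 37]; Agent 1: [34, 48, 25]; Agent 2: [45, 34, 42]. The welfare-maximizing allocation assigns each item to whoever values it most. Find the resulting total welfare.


Step 1: For each item, find the maximum value among all agents.
Step 2: Item 0 -> Agent 2 (value 45)
Step 3: Item 1 -> Agent 1 (value 48)
Step 4: Item 2 -> Agent 2 (value 42)
Step 5: Total welfare = 45 + 48 + 42 = 135

135


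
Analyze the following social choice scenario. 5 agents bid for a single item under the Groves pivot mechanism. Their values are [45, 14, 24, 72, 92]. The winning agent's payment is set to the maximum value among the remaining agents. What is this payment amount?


Step 1: The efficient winner is agent 4 with value 92
Step 2: Other agents' values: [45, 14, 24, 72]
Step 3: Pivot payment = max(others) = 72
Step 4: The winner pays 72

72


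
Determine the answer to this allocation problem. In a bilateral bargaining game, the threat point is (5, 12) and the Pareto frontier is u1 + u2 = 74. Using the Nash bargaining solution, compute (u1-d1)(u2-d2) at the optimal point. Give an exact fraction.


Step 1: The Nash solution splits surplus symmetrically above the disagreement point
Step 2: u1 = (total + d1 - d2)/2 = (74 + 5 - 12)/2 = 67/2
Step 3: u2 = (total - d1 + d2)/2 = (74 - 5 + 12)/2 = 81/2
Step 4: Nash product = (67/2 - 5) * (81/2 - 12)
Step 5: = 57/2 * 57/2 = 3249/4

3249/4


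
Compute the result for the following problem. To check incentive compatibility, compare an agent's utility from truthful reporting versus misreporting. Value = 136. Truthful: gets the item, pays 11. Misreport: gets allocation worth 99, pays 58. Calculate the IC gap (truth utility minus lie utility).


Step 1: U(truth) = value - payment = 136 - 11 = 125
Step 2: U(lie) = allocation - payment = 99 - 58 = 41
Step 3: IC gap = 125 - 41 = 84

84


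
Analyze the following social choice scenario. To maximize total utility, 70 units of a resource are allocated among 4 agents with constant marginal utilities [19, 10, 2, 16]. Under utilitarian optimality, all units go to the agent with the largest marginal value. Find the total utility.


Step 1: The marginal utilities are [19, 10, 2, 16]
Step 2: The highest marginal utility is 19
Step 3: All 70 units go to that agent
Step 4: Total utility = 19 * 70 = 1330

1330


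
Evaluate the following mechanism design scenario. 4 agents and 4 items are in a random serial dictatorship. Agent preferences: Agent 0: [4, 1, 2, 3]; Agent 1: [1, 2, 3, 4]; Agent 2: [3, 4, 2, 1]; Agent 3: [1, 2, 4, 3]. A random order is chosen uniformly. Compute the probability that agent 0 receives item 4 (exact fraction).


Step 1: Agent 0 wants item 4
Step 2: There are 24 possible orderings of agents
Step 3: In 24 orderings, agent 0 gets item 4
Step 4: Probability = 24/24 = 1

1


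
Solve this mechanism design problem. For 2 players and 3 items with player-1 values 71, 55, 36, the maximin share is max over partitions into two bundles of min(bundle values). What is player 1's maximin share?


Step 1: Item values = 71, 55, 36
Step 2: Enumerate all 2-bundle partitions and take the smaller bundle:
  Partition 1: {71} vs {55,36} -> bundles 71, 91; min = 71
  Partition 2: {55} vs {71,36} -> bundles 55, 107; min = 55
  Partition 3: {36} vs {71,55} -> bundles 36, 126; min = 36
Step 3: MMS = max(71, 55, 36) = 71

71


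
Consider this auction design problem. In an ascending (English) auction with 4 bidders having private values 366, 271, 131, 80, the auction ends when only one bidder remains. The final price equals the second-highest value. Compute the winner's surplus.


Step 1: Identify the highest value: 366
Step 2: Identify the second-highest value: 271
Step 3: The final price = second-highest value = 271
Step 4: Surplus = 366 - 271 = 95

95


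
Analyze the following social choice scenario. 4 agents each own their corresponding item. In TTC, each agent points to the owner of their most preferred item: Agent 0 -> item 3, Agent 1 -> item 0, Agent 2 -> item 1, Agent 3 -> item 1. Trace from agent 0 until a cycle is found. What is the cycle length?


Step 1: Trace the pointer graph from agent 0: 0 -> 3 -> 1 -> 0
Step 2: A cycle is detected when we revisit agent 0
Step 3: The cycle is: 0 -> 3 -> 1 -> 0
Step 4: Cycle length = 3

3


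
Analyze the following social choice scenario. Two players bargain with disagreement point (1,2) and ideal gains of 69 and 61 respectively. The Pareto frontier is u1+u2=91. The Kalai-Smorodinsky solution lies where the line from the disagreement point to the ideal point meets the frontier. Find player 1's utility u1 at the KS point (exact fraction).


Step 1: At the KS point, (u1-d1)/r1 = (u2-d2)/r2 = t and u1+u2 = 91
Step 2: u1 = d1 + r1*t and u2 = d2 + r2*t, so (d1 + r1*t) + (d2 + r2*t) = 91
Step 3: t = (91 - 1 - 2)/(69 + 61) = 88/130 = 44/65
Step 4: u1 = d1 + r1*t = 1 + 69 * 44/65 = 3101/65
Step 5: (Check: u2 = d2 + r2*t = 2814/65; u1+u2 = 3101/65 + 2814/65 = 91, on the frontier.)

3101/65


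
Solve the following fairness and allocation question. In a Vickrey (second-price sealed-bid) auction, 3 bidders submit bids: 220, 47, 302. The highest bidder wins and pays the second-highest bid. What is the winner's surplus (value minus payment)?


Step 1: Sort bids in descending order: 302, 220, 47
Step 2: The winning bid is the highest: 302
Step 3: The payment equals the second-highest bid: 220
Step 4: Surplus = winner's bid - payment = 302 - 220 = 82

82


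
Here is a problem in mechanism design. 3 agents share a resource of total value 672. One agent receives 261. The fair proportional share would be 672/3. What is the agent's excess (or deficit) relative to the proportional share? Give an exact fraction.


Step 1: Proportional share = 672/3 = 224
Step 2: Agent's actual allocation = 261
Step 3: Excess = 261 - 224 = 37

37


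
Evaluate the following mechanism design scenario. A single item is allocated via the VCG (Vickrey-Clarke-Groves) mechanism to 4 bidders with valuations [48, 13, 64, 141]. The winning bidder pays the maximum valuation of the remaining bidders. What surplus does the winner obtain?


Step 1: The winner is the agent with the highest value: agent 3 with value 141
Step 2: Values of other agents: [48, 13, 64]
Step 3: VCG payment = max of others' values = 64
Step 4: Surplus = 141 - 64 = 77

77


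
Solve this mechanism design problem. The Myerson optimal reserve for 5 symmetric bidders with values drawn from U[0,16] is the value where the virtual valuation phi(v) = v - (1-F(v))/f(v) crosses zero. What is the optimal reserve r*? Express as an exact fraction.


Step 1: For U[0,16], F(v) = v/16 and f(v) = 1/16
Step 2: phi(v) = v - (1 - v/16)/(1/16) = v - (16 - v) = 2v - 16
Step 3: Set phi(r*) = 0: 2r* - 16 = 0
Step 4: r* = 16/2 = 8 (the number of bidders n = 5 does not enter)

8


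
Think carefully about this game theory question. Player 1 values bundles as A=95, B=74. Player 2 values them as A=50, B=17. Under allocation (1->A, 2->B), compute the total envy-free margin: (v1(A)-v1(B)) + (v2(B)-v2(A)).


Step 1: Player 1's margin = v1(A) - v1(B) = 95 - 74 = 21
Step 2: Player 2's margin = v2(B) - v2(A) = 17 - 50 = -33
Step 3: Total margin = 21 + -33 = -12

-12


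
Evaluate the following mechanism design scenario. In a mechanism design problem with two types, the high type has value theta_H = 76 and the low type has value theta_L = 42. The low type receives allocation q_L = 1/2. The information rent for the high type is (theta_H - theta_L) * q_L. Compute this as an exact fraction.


Step 1: theta_H - theta_L = 76 - 42 = 34
Step 2: Information rent = (theta_H - theta_L) * q_L
Step 3: = 34 * 1/2
Step 4: = 17

17


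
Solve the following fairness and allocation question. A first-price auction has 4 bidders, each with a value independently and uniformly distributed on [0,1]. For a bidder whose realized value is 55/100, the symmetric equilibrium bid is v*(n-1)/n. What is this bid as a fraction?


Step 1: The symmetric BNE bidding function is b(v) = v * (n-1) / n
Step 2: Substitute v = 11/20 and n = 4
Step 3: b = 11/20 * 3/4
Step 4: b = 33/80

33/80


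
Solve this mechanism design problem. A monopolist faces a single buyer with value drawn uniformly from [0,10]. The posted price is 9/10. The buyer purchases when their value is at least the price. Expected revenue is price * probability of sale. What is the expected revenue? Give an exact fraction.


Step 1: Posted price r = 9/10, value support [0,10]
Step 2: P(v >= r) = (10 - 9/10)/10 = 91/100
Step 3: Expected revenue = r * P(v >= r) = 9/10 * 91/100
Step 4: Revenue = 819/1000

819/1000


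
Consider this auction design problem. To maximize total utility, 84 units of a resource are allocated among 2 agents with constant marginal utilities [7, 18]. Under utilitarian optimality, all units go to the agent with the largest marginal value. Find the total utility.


Step 1: The marginal utilities are [7, 18]
Step 2: The highest marginal utility is 18
Step 3: All 84 units go to that agent
Step 4: Total utility = 18 * 84 = 1512

1512


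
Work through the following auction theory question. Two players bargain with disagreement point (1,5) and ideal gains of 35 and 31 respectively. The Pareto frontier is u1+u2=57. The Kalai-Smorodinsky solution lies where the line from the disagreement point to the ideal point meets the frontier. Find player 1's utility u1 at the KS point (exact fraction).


Step 1: At the KS point, (u1-d1)/r1 = (u2-d2)/r2 = t and u1+u2 = 57
Step 2: u1 = d1 + r1*t and u2 = d2 + r2*t, so (d1 + r1*t) + (d2 + r2*t) = 57
Step 3: t = (57 - 1 - 5)/(35 + 31) = 51/66 = 17/22
Step 4: u1 = d1 + r1*t = 1 + 35 * 17/22 = 617/22
Step 5: (Check: u2 = d2 + r2*t = 637/22; u1+u2 = 617/22 + 637/22 = 57, on the frontier.)

617/22


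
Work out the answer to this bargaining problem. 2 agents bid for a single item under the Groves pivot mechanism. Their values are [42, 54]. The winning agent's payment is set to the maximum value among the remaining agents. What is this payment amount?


Step 1: The efficient winner is agent 1 with value 54
Step 2: Other agents' values: [42]
Step 3: Pivot payment = max(others) = 42
Step 4: The winner pays 42

42


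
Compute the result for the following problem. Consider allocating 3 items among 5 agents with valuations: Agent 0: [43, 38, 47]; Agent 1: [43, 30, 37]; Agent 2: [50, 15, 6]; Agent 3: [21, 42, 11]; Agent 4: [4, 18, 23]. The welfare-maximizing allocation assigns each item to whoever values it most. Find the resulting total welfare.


Step 1: For each item, find the maximum value among all agents.
Step 2: Item 0 -> Agent 2 (value 50)
Step 3: Item 1 -> Agent 3 (value 42)
Step 4: Item 2 -> Agent 0 (value 47)
Step 5: Total welfare = 50 + 42 + 47 = 139

139


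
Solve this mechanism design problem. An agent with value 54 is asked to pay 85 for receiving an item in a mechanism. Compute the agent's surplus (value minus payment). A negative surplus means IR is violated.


Step 1: Surplus = value - payment = 54 - 85 = -31
Step 2: IR is violated (surplus < 0)

-31


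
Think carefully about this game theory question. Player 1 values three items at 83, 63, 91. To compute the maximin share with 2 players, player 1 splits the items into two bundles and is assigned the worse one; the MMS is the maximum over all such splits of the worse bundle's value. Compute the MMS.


Step 1: Item values = 83, 63, 91
Step 2: Enumerate all 2-bundle partitions and take the smaller bundle:
  Partition 1: {83} vs {63,91} -> bundles 83, 154; min = 83
  Partition 2: {63} vs {83,91} -> bundles 63, 174; min = 63
  Partition 3: {91} vs {83,63} -> bundles 91, 146; min = 91
Step 3: MMS = max(83, 63, 91) = 91

91


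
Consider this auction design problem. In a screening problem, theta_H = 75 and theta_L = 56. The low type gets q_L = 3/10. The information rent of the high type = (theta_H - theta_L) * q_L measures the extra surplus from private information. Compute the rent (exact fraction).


Step 1: theta_H - theta_L = 75 - 56 = 19
Step 2: Information rent = (theta_H - theta_L) * q_L
Step 3: = 19 * 3/10
Step 4: = 57/10

57/10


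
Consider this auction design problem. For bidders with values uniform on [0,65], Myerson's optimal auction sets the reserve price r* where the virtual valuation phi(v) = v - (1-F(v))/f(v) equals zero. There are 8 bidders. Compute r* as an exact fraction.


Step 1: For U[0,65], F(v) = v/65 and f(v) = 1/65
Step 2: phi(v) = v - (1 - v/65)/(1/65) = v - (65 - v) = 2v - 65
Step 3: Set phi(r*) = 0: 2r* - 65 = 0
Step 4: r* = 65/2 (the number of bidders n = 8 does not enter)

65/2


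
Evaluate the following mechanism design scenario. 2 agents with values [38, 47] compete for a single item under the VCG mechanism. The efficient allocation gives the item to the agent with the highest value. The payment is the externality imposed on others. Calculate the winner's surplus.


Step 1: The winner is the agent with the highest value: agent 1 with value 47
Step 2: Values of other agents: [38]
Step 3: VCG payment = max of others' values = 38
Step 4: Surplus = 47 - 38 = 9

9


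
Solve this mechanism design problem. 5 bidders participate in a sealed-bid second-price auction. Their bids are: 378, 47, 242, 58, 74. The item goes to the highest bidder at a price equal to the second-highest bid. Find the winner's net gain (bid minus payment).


Step 1: Sort bids in descending order: 378, 242, 74, 58, 47
Step 2: The winning bid is the highest: 378
Step 3: The payment equals the second-highest bid: 242
Step 4: Surplus = winner's bid - payment = 378 - 242 = 136

136


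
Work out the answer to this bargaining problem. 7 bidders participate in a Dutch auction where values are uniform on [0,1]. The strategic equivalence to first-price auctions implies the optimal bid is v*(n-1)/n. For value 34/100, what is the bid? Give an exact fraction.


Step 1: Dutch auctions are strategically equivalent to first-price auctions
Step 2: The equilibrium bid is b(v) = v*(n-1)/n
Step 3: b = 17/50 * 6/7
Step 4: b = 51/175

51/175


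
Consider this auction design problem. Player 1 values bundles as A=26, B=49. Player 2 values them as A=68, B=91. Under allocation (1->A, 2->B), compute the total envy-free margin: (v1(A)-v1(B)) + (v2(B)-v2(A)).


Step 1: Player 1's margin = v1(A) - v1(B) = 26 - 49 = -23
Step 2: Player 2's margin = v2(B) - v2(A) = 91 - 68 = 23
Step 3: Total margin = -23 + 23 = 0

0


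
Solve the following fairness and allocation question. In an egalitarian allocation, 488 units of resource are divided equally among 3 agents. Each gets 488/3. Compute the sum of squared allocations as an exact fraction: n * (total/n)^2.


Step 1: Each agent's share = 488/3
Step 2: Square of each share = (488/3)^2 = 238144/9
Step 3: Sum of squares = 3 * 238144/9 = 238144/3

238144/3


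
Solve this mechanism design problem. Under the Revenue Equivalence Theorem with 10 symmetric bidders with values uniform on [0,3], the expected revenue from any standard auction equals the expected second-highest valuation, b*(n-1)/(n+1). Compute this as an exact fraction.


Step 1: By Revenue Equivalence, expected revenue = b*(n-1)/(n+1)
Step 2: Substituting n = 10, b = 3
Step 3: Revenue = 3*(10-1)/(10+1) = 3*9/11
Step 4: Revenue = 27/11

27/11


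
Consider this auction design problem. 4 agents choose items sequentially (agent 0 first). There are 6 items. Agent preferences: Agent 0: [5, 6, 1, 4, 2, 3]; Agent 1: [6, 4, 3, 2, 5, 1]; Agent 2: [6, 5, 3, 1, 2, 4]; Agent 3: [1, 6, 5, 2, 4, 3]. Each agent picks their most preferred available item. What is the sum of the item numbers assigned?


Step 1: Agent 0 picks item 5
Step 2: Agent 1 picks item 6
Step 3: Agent 2 picks item 3
Step 4: Agent 3 picks item 1
Step 5: Sum = 5 + 6 + 3 + 1 = 15

15


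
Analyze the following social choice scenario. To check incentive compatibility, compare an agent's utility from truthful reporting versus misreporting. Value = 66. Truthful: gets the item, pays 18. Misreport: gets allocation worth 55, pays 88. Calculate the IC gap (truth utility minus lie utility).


Step 1: U(truth) = value - payment = 66 - 18 = 48
Step 2: U(lie) = allocation - payment = 55 - 88 = -33
Step 3: IC gap = 48 - (-33) = 81

81


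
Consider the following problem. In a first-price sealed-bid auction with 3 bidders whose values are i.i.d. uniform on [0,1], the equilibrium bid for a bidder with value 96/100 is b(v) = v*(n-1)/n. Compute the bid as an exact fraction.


Step 1: The symmetric BNE bidding function is b(v) = v * (n-1) / n
Step 2: Substitute v = 24/25 and n = 3
Step 3: b = 24/25 * 2/3
Step 4: b = 16/25

16/25


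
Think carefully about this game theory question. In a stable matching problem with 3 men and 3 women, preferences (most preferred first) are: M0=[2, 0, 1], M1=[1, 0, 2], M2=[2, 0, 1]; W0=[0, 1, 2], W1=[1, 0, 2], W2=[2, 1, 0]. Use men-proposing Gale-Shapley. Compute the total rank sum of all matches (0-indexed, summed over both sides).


Step 1: Run Gale-Shapley (men propose, women hold best offer):
  M0 proposes to W2; she accepts
  M1 proposes to W1; she accepts
  M2 proposes to W2; she switches from M0
  M0 proposes to W0; she accepts
Step 2: Final matching: W0-M0, W1-M1, W2-M2
Step 3: 0-indexed ranks (man's rank of his match, then woman's): 1 + 0 + 0 + 0 + 0 + 0
Step 4: Total rank sum = 1

1


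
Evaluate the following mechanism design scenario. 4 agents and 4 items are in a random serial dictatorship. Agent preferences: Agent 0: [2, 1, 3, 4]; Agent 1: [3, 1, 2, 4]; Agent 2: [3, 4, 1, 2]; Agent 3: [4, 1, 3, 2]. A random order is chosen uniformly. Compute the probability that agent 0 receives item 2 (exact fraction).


Step 1: Agent 0 wants item 2
Step 2: There are 24 possible orderings of agents
Step 3: In 24 orderings, agent 0 gets item 2
Step 4: Probability = 24/24 = 1

1


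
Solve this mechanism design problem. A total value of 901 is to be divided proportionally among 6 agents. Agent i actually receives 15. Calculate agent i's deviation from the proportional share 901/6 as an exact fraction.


Step 1: Proportional share = 901/6
Step 2: Agent's actual allocation = 15
Step 3: Excess = 15 - 901/6 = -811/6

-811/6


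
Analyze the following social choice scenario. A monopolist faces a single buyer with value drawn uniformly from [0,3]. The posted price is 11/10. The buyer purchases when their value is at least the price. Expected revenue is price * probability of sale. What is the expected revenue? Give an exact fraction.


Step 1: Posted price r = 11/10, value support [0,3]
Step 2: P(v >= r) = (3 - 11/10)/3 = 19/30
Step 3: Expected revenue = r * P(v >= r) = 11/10 * 19/30
Step 4: Revenue = 209/300

209/300


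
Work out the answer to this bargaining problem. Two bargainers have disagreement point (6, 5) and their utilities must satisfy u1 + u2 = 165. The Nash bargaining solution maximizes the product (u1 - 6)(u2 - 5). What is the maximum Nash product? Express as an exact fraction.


Step 1: The Nash solution splits surplus symmetrically above the disagreement point
Step 2: u1 = (total + d1 - d2)/2 = (165 + 6 - 5)/2 = 83
Step 3: u2 = (total - d1 + d2)/2 = (165 - 6 + 5)/2 = 82
Step 4: Nash product = (83 - 6) * (82 - 5)
Step 5: = 77 * 77 = 5929

5929


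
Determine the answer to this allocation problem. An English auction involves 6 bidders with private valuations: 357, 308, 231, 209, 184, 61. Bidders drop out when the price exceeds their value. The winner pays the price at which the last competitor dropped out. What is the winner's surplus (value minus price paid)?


Step 1: Identify the highest value: 357
Step 2: Identify the second-highest value: 308
Step 3: The final price = second-highest value = 308
Step 4: Surplus = 357 - 308 = 49

49


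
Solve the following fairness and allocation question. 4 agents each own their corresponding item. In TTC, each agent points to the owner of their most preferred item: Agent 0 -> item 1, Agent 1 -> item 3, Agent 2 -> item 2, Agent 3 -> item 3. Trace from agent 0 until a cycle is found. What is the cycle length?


Step 1: Trace the pointer graph from agent 0: 0 -> 1 -> 3 -> 3
Step 2: A cycle is detected when we revisit agent 3
Step 3: The cycle is: 3 -> 3
Step 4: Cycle length = 1

1


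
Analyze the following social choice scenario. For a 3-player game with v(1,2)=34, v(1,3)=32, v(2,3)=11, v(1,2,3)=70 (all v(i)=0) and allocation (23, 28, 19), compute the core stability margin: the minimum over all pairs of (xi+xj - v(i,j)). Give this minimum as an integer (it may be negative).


Step 1: Slack for coalition (1,2): x1+x2 - v12 = 51 - 34 = 17
Step 2: Slack for coalition (1,3): x1+x3 - v13 = 42 - 32 = 10
Step 3: Slack for coalition (2,3): x2+x3 - v23 = 47 - 11 = 36
Step 4: Minimum slack = min(17, 10, 36) = 10, attained by (1,3); no pair can gain by deviating, so the allocation is in the core

10


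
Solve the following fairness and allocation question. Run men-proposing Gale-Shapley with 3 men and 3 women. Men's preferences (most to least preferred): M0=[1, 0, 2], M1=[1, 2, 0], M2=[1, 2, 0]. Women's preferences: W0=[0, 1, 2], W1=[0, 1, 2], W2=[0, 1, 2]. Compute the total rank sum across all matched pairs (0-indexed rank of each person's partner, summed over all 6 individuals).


Step 1: Run Gale-Shapley (men propose, women hold best offer):
  M0 proposes to W1; she accepts
  M1 proposes to W1; rejected
  M1 proposes to W2; she accepts
  M2 proposes to W1; rejected
  M2 proposes to W2; rejected
  M2 proposes to W0; she accepts
Step 2: Final matching: W0-M2, W1-M0, W2-M1
Step 3: 0-indexed ranks (man's rank of his match, then woman's): 2 + 2 + 0 + 0 + 1 + 1
Step 4: Total rank sum = 6

6


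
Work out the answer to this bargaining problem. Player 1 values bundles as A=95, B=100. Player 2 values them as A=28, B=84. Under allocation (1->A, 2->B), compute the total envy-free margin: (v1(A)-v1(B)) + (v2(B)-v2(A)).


Step 1: Player 1's margin = v1(A) - v1(B) = 95 - 100 = -5
Step 2: Player 2's margin = v2(B) - v2(A) = 84 - 28 = 56
Step 3: Total margin = -5 + 56 = 51

51


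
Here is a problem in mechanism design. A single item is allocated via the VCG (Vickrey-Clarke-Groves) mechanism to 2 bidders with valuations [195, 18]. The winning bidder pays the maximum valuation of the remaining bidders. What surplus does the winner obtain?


Step 1: The winner is the agent with the highest value: agent 0 with value 195
Step 2: Values of other agents: [18]
Step 3: VCG payment = max of others' values = 18
Step 4: Surplus = 195 - 18 = 177

177


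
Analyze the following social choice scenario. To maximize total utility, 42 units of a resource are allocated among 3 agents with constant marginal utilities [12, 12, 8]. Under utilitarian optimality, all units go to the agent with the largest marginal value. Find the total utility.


Step 1: The marginal utilities are [12, 12, 8]
Step 2: The highest marginal utility is 12
Step 3: All 42 units go to that agent
Step 4: Total utility = 12 * 42 = 504

504


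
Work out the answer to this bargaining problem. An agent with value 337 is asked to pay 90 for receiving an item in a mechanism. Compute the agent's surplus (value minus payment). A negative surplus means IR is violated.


Step 1: Surplus = value - payment = 337 - 90 = 247
Step 2: IR is satisfied (surplus >= 0)

247


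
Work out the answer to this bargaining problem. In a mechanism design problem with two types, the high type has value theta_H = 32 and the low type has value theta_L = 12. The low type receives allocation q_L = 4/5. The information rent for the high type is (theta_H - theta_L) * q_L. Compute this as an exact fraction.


Step 1: theta_H - theta_L = 32 - 12 = 20
Step 2: Information rent = (theta_H - theta_L) * q_L
Step 3: = 20 * 4/5
Step 4: = 16

16


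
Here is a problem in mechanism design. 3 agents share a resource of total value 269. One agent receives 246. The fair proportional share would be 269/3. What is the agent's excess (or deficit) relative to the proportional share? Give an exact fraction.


Step 1: Proportional share = 269/3
Step 2: Agent's actual allocation = 246
Step 3: Excess = 246 - 269/3 = 469/3

469/3
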